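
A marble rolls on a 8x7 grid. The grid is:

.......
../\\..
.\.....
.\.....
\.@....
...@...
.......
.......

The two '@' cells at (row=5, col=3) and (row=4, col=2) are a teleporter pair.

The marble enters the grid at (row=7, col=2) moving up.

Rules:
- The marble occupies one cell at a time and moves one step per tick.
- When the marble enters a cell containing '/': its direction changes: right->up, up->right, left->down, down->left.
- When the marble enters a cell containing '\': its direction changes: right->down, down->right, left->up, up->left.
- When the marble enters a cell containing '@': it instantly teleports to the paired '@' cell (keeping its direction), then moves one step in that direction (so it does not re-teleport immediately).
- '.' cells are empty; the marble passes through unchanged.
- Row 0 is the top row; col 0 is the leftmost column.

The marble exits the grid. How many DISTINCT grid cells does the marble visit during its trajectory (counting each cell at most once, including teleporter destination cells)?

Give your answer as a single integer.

Step 1: enter (7,2), '.' pass, move up to (6,2)
Step 2: enter (6,2), '.' pass, move up to (5,2)
Step 3: enter (5,2), '.' pass, move up to (4,2)
Step 4: enter (4,2), '@' teleport (4,2)->(5,3), also enter (5,3), move up to (4,3)
Step 5: enter (4,3), '.' pass, move up to (3,3)
Step 6: enter (3,3), '.' pass, move up to (2,3)
Step 7: enter (2,3), '.' pass, move up to (1,3)
Step 8: enter (1,3), '\' deflects up->left, move left to (1,2)
Step 9: enter (1,2), '/' deflects left->down, move down to (2,2)
Step 10: enter (2,2), '.' pass, move down to (3,2)
Step 11: enter (3,2), '.' pass, move down to (4,2)
Step 12: enter (4,2), '@' teleport (4,2)->(5,3), also enter (5,3), move down to (6,3)
Step 13: enter (6,3), '.' pass, move down to (7,3)
Step 14: enter (7,3), '.' pass, move down to (8,3)
Step 15: at (8,3) — EXIT via bottom edge, pos 3
Distinct cells visited: 14 (path length 16)

Answer: 14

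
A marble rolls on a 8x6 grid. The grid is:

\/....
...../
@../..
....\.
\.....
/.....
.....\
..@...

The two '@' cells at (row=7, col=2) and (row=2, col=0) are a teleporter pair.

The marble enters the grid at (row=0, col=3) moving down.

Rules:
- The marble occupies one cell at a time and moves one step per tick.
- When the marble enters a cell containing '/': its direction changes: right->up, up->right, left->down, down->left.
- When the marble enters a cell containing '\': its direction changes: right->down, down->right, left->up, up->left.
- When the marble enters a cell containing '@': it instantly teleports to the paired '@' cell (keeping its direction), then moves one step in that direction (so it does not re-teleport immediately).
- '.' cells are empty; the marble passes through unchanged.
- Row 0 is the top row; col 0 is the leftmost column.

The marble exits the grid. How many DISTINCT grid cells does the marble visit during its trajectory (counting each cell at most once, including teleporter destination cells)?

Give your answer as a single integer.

Step 1: enter (0,3), '.' pass, move down to (1,3)
Step 2: enter (1,3), '.' pass, move down to (2,3)
Step 3: enter (2,3), '/' deflects down->left, move left to (2,2)
Step 4: enter (2,2), '.' pass, move left to (2,1)
Step 5: enter (2,1), '.' pass, move left to (2,0)
Step 6: enter (2,0), '@' teleport (2,0)->(7,2), also enter (7,2), move left to (7,1)
Step 7: enter (7,1), '.' pass, move left to (7,0)
Step 8: enter (7,0), '.' pass, move left to (7,-1)
Step 9: at (7,-1) — EXIT via left edge, pos 7
Distinct cells visited: 9 (path length 9)

Answer: 9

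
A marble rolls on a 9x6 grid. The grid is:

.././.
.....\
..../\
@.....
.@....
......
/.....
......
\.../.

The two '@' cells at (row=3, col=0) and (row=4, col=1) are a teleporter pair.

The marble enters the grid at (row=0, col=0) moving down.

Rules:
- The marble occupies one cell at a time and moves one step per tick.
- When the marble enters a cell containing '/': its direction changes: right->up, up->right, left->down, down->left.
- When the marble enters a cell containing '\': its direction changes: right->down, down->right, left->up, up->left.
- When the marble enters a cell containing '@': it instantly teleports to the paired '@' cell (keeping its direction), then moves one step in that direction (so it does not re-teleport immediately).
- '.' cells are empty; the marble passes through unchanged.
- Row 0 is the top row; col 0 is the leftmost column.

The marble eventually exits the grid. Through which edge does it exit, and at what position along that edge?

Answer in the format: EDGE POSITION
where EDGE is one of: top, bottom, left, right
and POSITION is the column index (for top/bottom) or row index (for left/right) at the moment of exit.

Answer: bottom 1

Derivation:
Step 1: enter (0,0), '.' pass, move down to (1,0)
Step 2: enter (1,0), '.' pass, move down to (2,0)
Step 3: enter (2,0), '.' pass, move down to (3,0)
Step 4: enter (3,0), '@' teleport (3,0)->(4,1), also enter (4,1), move down to (5,1)
Step 5: enter (5,1), '.' pass, move down to (6,1)
Step 6: enter (6,1), '.' pass, move down to (7,1)
Step 7: enter (7,1), '.' pass, move down to (8,1)
Step 8: enter (8,1), '.' pass, move down to (9,1)
Step 9: at (9,1) — EXIT via bottom edge, pos 1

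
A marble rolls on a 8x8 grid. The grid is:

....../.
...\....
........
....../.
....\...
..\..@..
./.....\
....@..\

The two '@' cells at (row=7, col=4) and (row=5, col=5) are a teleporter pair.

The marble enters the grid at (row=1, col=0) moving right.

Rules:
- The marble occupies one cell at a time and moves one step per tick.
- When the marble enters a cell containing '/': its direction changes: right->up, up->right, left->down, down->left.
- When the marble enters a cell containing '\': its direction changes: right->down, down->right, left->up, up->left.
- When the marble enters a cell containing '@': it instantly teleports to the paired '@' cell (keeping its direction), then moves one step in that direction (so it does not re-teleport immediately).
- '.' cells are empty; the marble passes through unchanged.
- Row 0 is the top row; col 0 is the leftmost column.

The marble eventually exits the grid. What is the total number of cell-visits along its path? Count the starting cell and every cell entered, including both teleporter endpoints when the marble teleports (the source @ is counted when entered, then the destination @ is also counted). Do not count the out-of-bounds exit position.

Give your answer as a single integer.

Step 1: enter (1,0), '.' pass, move right to (1,1)
Step 2: enter (1,1), '.' pass, move right to (1,2)
Step 3: enter (1,2), '.' pass, move right to (1,3)
Step 4: enter (1,3), '\' deflects right->down, move down to (2,3)
Step 5: enter (2,3), '.' pass, move down to (3,3)
Step 6: enter (3,3), '.' pass, move down to (4,3)
Step 7: enter (4,3), '.' pass, move down to (5,3)
Step 8: enter (5,3), '.' pass, move down to (6,3)
Step 9: enter (6,3), '.' pass, move down to (7,3)
Step 10: enter (7,3), '.' pass, move down to (8,3)
Step 11: at (8,3) — EXIT via bottom edge, pos 3
Path length (cell visits): 10

Answer: 10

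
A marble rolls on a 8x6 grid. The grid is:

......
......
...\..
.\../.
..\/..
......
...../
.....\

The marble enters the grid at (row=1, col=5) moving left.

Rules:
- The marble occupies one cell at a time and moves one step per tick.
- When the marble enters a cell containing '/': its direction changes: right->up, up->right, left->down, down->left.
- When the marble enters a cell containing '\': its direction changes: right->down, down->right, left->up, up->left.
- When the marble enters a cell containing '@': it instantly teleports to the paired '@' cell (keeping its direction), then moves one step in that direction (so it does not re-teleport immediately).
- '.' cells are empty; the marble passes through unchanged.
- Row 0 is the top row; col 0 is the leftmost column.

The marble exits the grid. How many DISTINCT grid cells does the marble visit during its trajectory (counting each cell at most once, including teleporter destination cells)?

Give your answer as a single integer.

Step 1: enter (1,5), '.' pass, move left to (1,4)
Step 2: enter (1,4), '.' pass, move left to (1,3)
Step 3: enter (1,3), '.' pass, move left to (1,2)
Step 4: enter (1,2), '.' pass, move left to (1,1)
Step 5: enter (1,1), '.' pass, move left to (1,0)
Step 6: enter (1,0), '.' pass, move left to (1,-1)
Step 7: at (1,-1) — EXIT via left edge, pos 1
Distinct cells visited: 6 (path length 6)

Answer: 6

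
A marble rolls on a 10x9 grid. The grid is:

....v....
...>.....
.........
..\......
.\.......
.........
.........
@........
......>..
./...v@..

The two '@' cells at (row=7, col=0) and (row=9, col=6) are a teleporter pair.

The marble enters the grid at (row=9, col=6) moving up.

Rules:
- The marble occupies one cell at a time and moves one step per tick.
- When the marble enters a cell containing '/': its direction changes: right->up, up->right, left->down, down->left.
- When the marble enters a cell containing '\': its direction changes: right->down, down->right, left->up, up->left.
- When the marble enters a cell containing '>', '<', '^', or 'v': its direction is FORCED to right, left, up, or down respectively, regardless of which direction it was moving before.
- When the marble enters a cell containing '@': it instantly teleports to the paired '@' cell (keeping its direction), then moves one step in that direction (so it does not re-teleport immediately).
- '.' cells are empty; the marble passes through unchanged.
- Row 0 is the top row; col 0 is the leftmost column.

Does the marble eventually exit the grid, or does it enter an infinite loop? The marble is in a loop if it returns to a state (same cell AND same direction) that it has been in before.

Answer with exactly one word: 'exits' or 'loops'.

Answer: exits

Derivation:
Step 1: enter (9,6), '@' teleport (9,6)->(7,0), also enter (7,0), move up to (6,0)
Step 2: enter (6,0), '.' pass, move up to (5,0)
Step 3: enter (5,0), '.' pass, move up to (4,0)
Step 4: enter (4,0), '.' pass, move up to (3,0)
Step 5: enter (3,0), '.' pass, move up to (2,0)
Step 6: enter (2,0), '.' pass, move up to (1,0)
Step 7: enter (1,0), '.' pass, move up to (0,0)
Step 8: enter (0,0), '.' pass, move up to (-1,0)
Step 9: at (-1,0) — EXIT via top edge, pos 0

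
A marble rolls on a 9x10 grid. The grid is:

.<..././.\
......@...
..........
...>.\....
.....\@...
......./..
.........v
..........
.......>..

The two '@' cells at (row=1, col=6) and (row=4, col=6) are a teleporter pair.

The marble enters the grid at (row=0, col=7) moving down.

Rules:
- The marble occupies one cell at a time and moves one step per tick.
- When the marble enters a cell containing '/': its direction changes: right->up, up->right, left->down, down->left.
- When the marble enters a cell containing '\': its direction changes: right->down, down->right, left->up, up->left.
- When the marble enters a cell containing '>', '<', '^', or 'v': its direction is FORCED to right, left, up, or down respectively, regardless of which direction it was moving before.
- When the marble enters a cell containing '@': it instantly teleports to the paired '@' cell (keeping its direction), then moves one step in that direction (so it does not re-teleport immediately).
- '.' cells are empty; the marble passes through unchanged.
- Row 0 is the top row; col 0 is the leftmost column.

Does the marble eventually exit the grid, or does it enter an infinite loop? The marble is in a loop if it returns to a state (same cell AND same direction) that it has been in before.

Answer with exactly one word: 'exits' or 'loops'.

Answer: exits

Derivation:
Step 1: enter (0,7), '/' deflects down->left, move left to (0,6)
Step 2: enter (0,6), '.' pass, move left to (0,5)
Step 3: enter (0,5), '/' deflects left->down, move down to (1,5)
Step 4: enter (1,5), '.' pass, move down to (2,5)
Step 5: enter (2,5), '.' pass, move down to (3,5)
Step 6: enter (3,5), '\' deflects down->right, move right to (3,6)
Step 7: enter (3,6), '.' pass, move right to (3,7)
Step 8: enter (3,7), '.' pass, move right to (3,8)
Step 9: enter (3,8), '.' pass, move right to (3,9)
Step 10: enter (3,9), '.' pass, move right to (3,10)
Step 11: at (3,10) — EXIT via right edge, pos 3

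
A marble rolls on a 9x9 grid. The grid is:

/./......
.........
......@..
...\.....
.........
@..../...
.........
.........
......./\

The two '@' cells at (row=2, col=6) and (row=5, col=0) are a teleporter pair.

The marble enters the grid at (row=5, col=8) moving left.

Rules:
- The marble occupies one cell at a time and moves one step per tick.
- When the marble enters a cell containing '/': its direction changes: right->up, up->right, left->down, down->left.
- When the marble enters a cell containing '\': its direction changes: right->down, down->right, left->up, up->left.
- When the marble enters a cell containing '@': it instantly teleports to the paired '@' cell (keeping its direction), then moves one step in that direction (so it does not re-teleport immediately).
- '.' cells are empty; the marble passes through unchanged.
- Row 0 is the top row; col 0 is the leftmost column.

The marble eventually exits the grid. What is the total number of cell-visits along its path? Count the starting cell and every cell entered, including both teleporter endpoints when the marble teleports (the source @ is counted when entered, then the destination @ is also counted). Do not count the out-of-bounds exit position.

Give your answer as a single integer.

Step 1: enter (5,8), '.' pass, move left to (5,7)
Step 2: enter (5,7), '.' pass, move left to (5,6)
Step 3: enter (5,6), '.' pass, move left to (5,5)
Step 4: enter (5,5), '/' deflects left->down, move down to (6,5)
Step 5: enter (6,5), '.' pass, move down to (7,5)
Step 6: enter (7,5), '.' pass, move down to (8,5)
Step 7: enter (8,5), '.' pass, move down to (9,5)
Step 8: at (9,5) — EXIT via bottom edge, pos 5
Path length (cell visits): 7

Answer: 7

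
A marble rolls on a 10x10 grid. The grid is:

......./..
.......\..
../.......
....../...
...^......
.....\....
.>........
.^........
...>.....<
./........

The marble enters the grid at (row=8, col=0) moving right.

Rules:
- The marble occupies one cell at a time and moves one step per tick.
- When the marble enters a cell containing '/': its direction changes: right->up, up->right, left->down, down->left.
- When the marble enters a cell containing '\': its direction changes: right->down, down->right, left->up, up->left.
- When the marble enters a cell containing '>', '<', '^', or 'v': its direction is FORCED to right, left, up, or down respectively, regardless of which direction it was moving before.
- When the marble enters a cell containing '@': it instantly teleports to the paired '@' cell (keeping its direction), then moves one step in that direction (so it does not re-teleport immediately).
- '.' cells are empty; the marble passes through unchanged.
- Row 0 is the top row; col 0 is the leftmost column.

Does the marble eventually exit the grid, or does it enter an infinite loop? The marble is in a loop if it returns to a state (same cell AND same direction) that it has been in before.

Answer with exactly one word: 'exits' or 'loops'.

Answer: loops

Derivation:
Step 1: enter (8,0), '.' pass, move right to (8,1)
Step 2: enter (8,1), '.' pass, move right to (8,2)
Step 3: enter (8,2), '.' pass, move right to (8,3)
Step 4: enter (8,3), '>' forces right->right, move right to (8,4)
Step 5: enter (8,4), '.' pass, move right to (8,5)
Step 6: enter (8,5), '.' pass, move right to (8,6)
Step 7: enter (8,6), '.' pass, move right to (8,7)
Step 8: enter (8,7), '.' pass, move right to (8,8)
Step 9: enter (8,8), '.' pass, move right to (8,9)
Step 10: enter (8,9), '<' forces right->left, move left to (8,8)
Step 11: enter (8,8), '.' pass, move left to (8,7)
Step 12: enter (8,7), '.' pass, move left to (8,6)
Step 13: enter (8,6), '.' pass, move left to (8,5)
Step 14: enter (8,5), '.' pass, move left to (8,4)
Step 15: enter (8,4), '.' pass, move left to (8,3)
Step 16: enter (8,3), '>' forces left->right, move right to (8,4)
Step 17: at (8,4) dir=right — LOOP DETECTED (seen before)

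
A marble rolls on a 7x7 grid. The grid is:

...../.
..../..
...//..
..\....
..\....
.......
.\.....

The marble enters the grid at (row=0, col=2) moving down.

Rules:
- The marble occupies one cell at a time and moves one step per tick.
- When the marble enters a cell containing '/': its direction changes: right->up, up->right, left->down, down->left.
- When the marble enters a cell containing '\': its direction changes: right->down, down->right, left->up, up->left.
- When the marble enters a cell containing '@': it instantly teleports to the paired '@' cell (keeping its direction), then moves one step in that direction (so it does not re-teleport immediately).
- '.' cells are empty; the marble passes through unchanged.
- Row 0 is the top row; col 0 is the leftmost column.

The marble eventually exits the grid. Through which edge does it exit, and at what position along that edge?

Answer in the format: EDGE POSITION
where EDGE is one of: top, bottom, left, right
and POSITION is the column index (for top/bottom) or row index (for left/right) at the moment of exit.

Step 1: enter (0,2), '.' pass, move down to (1,2)
Step 2: enter (1,2), '.' pass, move down to (2,2)
Step 3: enter (2,2), '.' pass, move down to (3,2)
Step 4: enter (3,2), '\' deflects down->right, move right to (3,3)
Step 5: enter (3,3), '.' pass, move right to (3,4)
Step 6: enter (3,4), '.' pass, move right to (3,5)
Step 7: enter (3,5), '.' pass, move right to (3,6)
Step 8: enter (3,6), '.' pass, move right to (3,7)
Step 9: at (3,7) — EXIT via right edge, pos 3

Answer: right 3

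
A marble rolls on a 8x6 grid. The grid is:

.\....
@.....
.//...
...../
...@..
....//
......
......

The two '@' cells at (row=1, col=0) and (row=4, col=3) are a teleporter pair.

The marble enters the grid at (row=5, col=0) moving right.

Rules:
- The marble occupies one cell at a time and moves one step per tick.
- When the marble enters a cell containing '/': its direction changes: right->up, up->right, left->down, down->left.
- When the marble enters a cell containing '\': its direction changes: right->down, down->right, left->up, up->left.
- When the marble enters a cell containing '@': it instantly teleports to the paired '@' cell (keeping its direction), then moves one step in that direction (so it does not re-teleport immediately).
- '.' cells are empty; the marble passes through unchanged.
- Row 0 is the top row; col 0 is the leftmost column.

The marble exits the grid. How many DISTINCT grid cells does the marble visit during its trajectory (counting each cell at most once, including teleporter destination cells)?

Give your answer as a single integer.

Step 1: enter (5,0), '.' pass, move right to (5,1)
Step 2: enter (5,1), '.' pass, move right to (5,2)
Step 3: enter (5,2), '.' pass, move right to (5,3)
Step 4: enter (5,3), '.' pass, move right to (5,4)
Step 5: enter (5,4), '/' deflects right->up, move up to (4,4)
Step 6: enter (4,4), '.' pass, move up to (3,4)
Step 7: enter (3,4), '.' pass, move up to (2,4)
Step 8: enter (2,4), '.' pass, move up to (1,4)
Step 9: enter (1,4), '.' pass, move up to (0,4)
Step 10: enter (0,4), '.' pass, move up to (-1,4)
Step 11: at (-1,4) — EXIT via top edge, pos 4
Distinct cells visited: 10 (path length 10)

Answer: 10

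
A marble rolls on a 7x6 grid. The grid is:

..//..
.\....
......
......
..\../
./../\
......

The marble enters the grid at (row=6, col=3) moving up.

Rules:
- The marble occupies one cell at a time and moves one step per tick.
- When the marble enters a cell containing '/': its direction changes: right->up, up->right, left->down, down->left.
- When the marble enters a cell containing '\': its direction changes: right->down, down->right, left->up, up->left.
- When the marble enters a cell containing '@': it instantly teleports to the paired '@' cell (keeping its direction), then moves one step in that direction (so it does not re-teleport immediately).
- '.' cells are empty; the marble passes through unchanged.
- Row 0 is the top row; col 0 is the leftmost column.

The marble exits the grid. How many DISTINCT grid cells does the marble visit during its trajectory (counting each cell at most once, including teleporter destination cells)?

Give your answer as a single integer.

Step 1: enter (6,3), '.' pass, move up to (5,3)
Step 2: enter (5,3), '.' pass, move up to (4,3)
Step 3: enter (4,3), '.' pass, move up to (3,3)
Step 4: enter (3,3), '.' pass, move up to (2,3)
Step 5: enter (2,3), '.' pass, move up to (1,3)
Step 6: enter (1,3), '.' pass, move up to (0,3)
Step 7: enter (0,3), '/' deflects up->right, move right to (0,4)
Step 8: enter (0,4), '.' pass, move right to (0,5)
Step 9: enter (0,5), '.' pass, move right to (0,6)
Step 10: at (0,6) — EXIT via right edge, pos 0
Distinct cells visited: 9 (path length 9)

Answer: 9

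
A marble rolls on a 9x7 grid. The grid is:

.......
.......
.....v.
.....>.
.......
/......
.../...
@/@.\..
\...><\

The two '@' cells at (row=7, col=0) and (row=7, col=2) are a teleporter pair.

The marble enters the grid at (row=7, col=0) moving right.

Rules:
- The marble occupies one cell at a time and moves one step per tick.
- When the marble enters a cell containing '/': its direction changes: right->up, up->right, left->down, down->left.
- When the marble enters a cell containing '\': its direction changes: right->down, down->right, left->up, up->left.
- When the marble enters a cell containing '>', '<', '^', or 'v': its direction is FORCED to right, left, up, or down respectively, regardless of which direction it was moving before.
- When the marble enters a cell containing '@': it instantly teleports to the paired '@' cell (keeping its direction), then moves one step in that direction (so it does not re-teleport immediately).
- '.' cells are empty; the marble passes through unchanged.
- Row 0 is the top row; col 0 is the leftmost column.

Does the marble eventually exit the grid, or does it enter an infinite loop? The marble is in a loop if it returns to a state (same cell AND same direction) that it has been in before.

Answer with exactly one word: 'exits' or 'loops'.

Step 1: enter (7,0), '@' teleport (7,0)->(7,2), also enter (7,2), move right to (7,3)
Step 2: enter (7,3), '.' pass, move right to (7,4)
Step 3: enter (7,4), '\' deflects right->down, move down to (8,4)
Step 4: enter (8,4), '>' forces down->right, move right to (8,5)
Step 5: enter (8,5), '<' forces right->left, move left to (8,4)
Step 6: enter (8,4), '>' forces left->right, move right to (8,5)
Step 7: at (8,5) dir=right — LOOP DETECTED (seen before)

Answer: loops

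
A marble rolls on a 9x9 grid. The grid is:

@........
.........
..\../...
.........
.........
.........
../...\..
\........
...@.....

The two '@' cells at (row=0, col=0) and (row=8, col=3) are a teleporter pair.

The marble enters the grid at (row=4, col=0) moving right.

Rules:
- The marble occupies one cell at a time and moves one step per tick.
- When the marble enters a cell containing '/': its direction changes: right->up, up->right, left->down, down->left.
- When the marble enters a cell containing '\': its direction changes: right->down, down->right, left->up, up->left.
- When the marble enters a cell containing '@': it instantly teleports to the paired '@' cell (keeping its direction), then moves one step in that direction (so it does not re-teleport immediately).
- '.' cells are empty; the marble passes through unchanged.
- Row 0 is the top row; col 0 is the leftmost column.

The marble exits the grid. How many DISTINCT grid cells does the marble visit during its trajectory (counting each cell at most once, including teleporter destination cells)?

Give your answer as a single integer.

Answer: 9

Derivation:
Step 1: enter (4,0), '.' pass, move right to (4,1)
Step 2: enter (4,1), '.' pass, move right to (4,2)
Step 3: enter (4,2), '.' pass, move right to (4,3)
Step 4: enter (4,3), '.' pass, move right to (4,4)
Step 5: enter (4,4), '.' pass, move right to (4,5)
Step 6: enter (4,5), '.' pass, move right to (4,6)
Step 7: enter (4,6), '.' pass, move right to (4,7)
Step 8: enter (4,7), '.' pass, move right to (4,8)
Step 9: enter (4,8), '.' pass, move right to (4,9)
Step 10: at (4,9) — EXIT via right edge, pos 4
Distinct cells visited: 9 (path length 9)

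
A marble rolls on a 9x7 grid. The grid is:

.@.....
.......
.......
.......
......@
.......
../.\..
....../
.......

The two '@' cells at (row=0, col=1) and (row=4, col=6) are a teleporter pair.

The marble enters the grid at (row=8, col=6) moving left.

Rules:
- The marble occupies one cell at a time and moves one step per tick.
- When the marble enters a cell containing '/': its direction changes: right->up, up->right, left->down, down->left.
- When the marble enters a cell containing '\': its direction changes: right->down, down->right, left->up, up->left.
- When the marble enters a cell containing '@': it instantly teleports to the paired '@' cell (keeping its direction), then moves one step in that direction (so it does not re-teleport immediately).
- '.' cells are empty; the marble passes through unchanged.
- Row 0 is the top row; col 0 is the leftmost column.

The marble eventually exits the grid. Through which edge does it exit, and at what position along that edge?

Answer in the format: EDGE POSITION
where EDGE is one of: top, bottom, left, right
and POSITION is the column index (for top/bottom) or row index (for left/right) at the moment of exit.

Step 1: enter (8,6), '.' pass, move left to (8,5)
Step 2: enter (8,5), '.' pass, move left to (8,4)
Step 3: enter (8,4), '.' pass, move left to (8,3)
Step 4: enter (8,3), '.' pass, move left to (8,2)
Step 5: enter (8,2), '.' pass, move left to (8,1)
Step 6: enter (8,1), '.' pass, move left to (8,0)
Step 7: enter (8,0), '.' pass, move left to (8,-1)
Step 8: at (8,-1) — EXIT via left edge, pos 8

Answer: left 8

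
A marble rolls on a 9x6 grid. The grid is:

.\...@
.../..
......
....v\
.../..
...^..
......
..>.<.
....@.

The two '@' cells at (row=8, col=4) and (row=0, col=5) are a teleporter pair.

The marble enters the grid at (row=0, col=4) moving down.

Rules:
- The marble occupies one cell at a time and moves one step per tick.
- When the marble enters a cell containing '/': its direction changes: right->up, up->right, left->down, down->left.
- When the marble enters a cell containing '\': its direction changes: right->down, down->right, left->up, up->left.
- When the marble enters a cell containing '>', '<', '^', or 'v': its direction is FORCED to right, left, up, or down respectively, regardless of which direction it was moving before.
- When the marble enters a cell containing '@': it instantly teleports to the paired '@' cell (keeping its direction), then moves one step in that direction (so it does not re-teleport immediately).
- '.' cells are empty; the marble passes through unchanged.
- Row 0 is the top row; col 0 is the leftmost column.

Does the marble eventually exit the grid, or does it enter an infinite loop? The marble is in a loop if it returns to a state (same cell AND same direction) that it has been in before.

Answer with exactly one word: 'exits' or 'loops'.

Step 1: enter (0,4), '.' pass, move down to (1,4)
Step 2: enter (1,4), '.' pass, move down to (2,4)
Step 3: enter (2,4), '.' pass, move down to (3,4)
Step 4: enter (3,4), 'v' forces down->down, move down to (4,4)
Step 5: enter (4,4), '.' pass, move down to (5,4)
Step 6: enter (5,4), '.' pass, move down to (6,4)
Step 7: enter (6,4), '.' pass, move down to (7,4)
Step 8: enter (7,4), '<' forces down->left, move left to (7,3)
Step 9: enter (7,3), '.' pass, move left to (7,2)
Step 10: enter (7,2), '>' forces left->right, move right to (7,3)
Step 11: enter (7,3), '.' pass, move right to (7,4)
Step 12: enter (7,4), '<' forces right->left, move left to (7,3)
Step 13: at (7,3) dir=left — LOOP DETECTED (seen before)

Answer: loops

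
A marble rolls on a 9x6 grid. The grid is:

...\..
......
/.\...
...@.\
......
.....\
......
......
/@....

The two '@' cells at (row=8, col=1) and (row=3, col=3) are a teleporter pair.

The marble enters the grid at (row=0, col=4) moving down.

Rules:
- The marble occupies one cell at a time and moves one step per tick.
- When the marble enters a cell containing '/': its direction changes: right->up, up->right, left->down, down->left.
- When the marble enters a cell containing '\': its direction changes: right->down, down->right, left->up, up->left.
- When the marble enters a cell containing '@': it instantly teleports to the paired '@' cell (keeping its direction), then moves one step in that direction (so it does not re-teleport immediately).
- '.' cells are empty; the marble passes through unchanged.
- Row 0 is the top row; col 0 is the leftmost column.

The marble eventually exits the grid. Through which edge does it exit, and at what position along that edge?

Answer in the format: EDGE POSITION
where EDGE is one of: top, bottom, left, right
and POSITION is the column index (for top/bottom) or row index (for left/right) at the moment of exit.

Step 1: enter (0,4), '.' pass, move down to (1,4)
Step 2: enter (1,4), '.' pass, move down to (2,4)
Step 3: enter (2,4), '.' pass, move down to (3,4)
Step 4: enter (3,4), '.' pass, move down to (4,4)
Step 5: enter (4,4), '.' pass, move down to (5,4)
Step 6: enter (5,4), '.' pass, move down to (6,4)
Step 7: enter (6,4), '.' pass, move down to (7,4)
Step 8: enter (7,4), '.' pass, move down to (8,4)
Step 9: enter (8,4), '.' pass, move down to (9,4)
Step 10: at (9,4) — EXIT via bottom edge, pos 4

Answer: bottom 4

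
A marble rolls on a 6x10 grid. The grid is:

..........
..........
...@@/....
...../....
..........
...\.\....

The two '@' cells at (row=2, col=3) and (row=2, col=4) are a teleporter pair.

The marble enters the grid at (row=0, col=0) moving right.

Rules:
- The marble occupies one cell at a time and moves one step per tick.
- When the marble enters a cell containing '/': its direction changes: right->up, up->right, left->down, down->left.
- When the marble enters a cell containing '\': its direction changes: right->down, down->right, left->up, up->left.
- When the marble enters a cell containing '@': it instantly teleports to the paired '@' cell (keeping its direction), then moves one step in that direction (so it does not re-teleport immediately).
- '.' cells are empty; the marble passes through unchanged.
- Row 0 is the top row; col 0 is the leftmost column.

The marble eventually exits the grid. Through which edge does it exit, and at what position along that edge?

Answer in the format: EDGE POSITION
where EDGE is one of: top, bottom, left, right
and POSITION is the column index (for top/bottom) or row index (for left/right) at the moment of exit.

Answer: right 0

Derivation:
Step 1: enter (0,0), '.' pass, move right to (0,1)
Step 2: enter (0,1), '.' pass, move right to (0,2)
Step 3: enter (0,2), '.' pass, move right to (0,3)
Step 4: enter (0,3), '.' pass, move right to (0,4)
Step 5: enter (0,4), '.' pass, move right to (0,5)
Step 6: enter (0,5), '.' pass, move right to (0,6)
Step 7: enter (0,6), '.' pass, move right to (0,7)
Step 8: enter (0,7), '.' pass, move right to (0,8)
Step 9: enter (0,8), '.' pass, move right to (0,9)
Step 10: enter (0,9), '.' pass, move right to (0,10)
Step 11: at (0,10) — EXIT via right edge, pos 0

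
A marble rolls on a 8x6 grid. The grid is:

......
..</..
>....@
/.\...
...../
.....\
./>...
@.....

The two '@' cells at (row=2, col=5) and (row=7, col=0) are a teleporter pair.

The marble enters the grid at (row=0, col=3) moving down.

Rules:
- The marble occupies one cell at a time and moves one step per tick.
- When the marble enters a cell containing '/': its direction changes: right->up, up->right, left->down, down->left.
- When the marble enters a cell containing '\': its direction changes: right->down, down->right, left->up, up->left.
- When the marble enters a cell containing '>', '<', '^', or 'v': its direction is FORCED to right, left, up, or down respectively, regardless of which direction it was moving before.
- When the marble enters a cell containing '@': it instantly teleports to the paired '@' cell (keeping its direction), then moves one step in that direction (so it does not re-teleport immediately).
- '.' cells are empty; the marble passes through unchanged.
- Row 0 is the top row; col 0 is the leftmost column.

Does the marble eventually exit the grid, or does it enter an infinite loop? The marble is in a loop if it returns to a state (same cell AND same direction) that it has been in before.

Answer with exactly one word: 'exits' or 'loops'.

Answer: exits

Derivation:
Step 1: enter (0,3), '.' pass, move down to (1,3)
Step 2: enter (1,3), '/' deflects down->left, move left to (1,2)
Step 3: enter (1,2), '<' forces left->left, move left to (1,1)
Step 4: enter (1,1), '.' pass, move left to (1,0)
Step 5: enter (1,0), '.' pass, move left to (1,-1)
Step 6: at (1,-1) — EXIT via left edge, pos 1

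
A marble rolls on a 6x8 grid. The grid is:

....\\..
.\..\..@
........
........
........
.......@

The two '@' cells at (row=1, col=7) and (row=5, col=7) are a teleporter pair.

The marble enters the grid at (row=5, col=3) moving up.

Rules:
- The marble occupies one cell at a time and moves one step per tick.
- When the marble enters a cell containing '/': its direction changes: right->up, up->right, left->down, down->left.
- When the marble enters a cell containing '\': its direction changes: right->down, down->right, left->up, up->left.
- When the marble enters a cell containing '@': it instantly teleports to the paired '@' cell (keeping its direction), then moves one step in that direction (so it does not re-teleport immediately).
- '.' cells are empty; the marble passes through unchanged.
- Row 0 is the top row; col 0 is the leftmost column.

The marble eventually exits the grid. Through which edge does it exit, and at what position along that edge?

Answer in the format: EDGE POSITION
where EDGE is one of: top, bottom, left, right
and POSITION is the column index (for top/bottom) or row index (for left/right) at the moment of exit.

Answer: top 3

Derivation:
Step 1: enter (5,3), '.' pass, move up to (4,3)
Step 2: enter (4,3), '.' pass, move up to (3,3)
Step 3: enter (3,3), '.' pass, move up to (2,3)
Step 4: enter (2,3), '.' pass, move up to (1,3)
Step 5: enter (1,3), '.' pass, move up to (0,3)
Step 6: enter (0,3), '.' pass, move up to (-1,3)
Step 7: at (-1,3) — EXIT via top edge, pos 3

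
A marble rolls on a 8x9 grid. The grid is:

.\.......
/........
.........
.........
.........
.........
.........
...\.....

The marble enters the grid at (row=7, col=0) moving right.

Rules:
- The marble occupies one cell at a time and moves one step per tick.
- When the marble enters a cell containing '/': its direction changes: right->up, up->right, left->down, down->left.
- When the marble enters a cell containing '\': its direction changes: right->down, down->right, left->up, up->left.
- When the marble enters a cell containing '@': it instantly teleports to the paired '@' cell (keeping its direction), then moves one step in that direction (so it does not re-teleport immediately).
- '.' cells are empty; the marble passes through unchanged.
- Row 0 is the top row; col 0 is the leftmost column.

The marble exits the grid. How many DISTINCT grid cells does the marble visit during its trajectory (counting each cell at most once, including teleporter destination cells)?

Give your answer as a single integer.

Answer: 4

Derivation:
Step 1: enter (7,0), '.' pass, move right to (7,1)
Step 2: enter (7,1), '.' pass, move right to (7,2)
Step 3: enter (7,2), '.' pass, move right to (7,3)
Step 4: enter (7,3), '\' deflects right->down, move down to (8,3)
Step 5: at (8,3) — EXIT via bottom edge, pos 3
Distinct cells visited: 4 (path length 4)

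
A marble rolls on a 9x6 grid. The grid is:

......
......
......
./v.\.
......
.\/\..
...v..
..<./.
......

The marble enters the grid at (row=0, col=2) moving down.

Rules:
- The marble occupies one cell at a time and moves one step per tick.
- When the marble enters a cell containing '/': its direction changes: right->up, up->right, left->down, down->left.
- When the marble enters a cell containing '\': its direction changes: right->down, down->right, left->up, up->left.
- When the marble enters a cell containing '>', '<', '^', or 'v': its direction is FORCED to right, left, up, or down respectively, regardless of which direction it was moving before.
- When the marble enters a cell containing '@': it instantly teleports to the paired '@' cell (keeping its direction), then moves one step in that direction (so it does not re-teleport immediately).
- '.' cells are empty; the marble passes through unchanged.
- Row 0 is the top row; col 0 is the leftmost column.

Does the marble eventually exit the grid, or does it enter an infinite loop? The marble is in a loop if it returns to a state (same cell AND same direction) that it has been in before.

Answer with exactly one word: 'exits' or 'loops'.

Step 1: enter (0,2), '.' pass, move down to (1,2)
Step 2: enter (1,2), '.' pass, move down to (2,2)
Step 3: enter (2,2), '.' pass, move down to (3,2)
Step 4: enter (3,2), 'v' forces down->down, move down to (4,2)
Step 5: enter (4,2), '.' pass, move down to (5,2)
Step 6: enter (5,2), '/' deflects down->left, move left to (5,1)
Step 7: enter (5,1), '\' deflects left->up, move up to (4,1)
Step 8: enter (4,1), '.' pass, move up to (3,1)
Step 9: enter (3,1), '/' deflects up->right, move right to (3,2)
Step 10: enter (3,2), 'v' forces right->down, move down to (4,2)
Step 11: at (4,2) dir=down — LOOP DETECTED (seen before)

Answer: loops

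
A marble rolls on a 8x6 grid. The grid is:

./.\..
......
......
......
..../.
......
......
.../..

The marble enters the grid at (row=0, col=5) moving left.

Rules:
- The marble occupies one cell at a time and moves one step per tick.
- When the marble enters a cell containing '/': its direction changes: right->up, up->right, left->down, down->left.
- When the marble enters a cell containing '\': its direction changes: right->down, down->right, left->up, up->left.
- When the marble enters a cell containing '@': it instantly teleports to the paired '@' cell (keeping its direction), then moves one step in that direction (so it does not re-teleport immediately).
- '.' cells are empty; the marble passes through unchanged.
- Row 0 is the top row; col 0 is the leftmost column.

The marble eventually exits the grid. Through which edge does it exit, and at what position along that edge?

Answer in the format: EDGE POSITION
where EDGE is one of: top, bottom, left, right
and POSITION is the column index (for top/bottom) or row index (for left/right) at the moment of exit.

Answer: top 3

Derivation:
Step 1: enter (0,5), '.' pass, move left to (0,4)
Step 2: enter (0,4), '.' pass, move left to (0,3)
Step 3: enter (0,3), '\' deflects left->up, move up to (-1,3)
Step 4: at (-1,3) — EXIT via top edge, pos 3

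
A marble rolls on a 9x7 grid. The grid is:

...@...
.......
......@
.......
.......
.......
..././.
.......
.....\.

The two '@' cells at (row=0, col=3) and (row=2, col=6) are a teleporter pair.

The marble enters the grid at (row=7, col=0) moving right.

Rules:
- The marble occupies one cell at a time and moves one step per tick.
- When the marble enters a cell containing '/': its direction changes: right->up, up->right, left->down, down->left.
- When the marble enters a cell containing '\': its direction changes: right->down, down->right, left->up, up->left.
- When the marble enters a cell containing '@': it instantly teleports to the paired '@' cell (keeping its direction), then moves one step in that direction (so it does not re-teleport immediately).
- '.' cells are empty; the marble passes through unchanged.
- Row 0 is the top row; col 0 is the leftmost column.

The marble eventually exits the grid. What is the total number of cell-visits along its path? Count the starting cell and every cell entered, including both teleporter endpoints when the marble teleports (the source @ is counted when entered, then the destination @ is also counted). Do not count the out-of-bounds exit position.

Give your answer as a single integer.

Answer: 7

Derivation:
Step 1: enter (7,0), '.' pass, move right to (7,1)
Step 2: enter (7,1), '.' pass, move right to (7,2)
Step 3: enter (7,2), '.' pass, move right to (7,3)
Step 4: enter (7,3), '.' pass, move right to (7,4)
Step 5: enter (7,4), '.' pass, move right to (7,5)
Step 6: enter (7,5), '.' pass, move right to (7,6)
Step 7: enter (7,6), '.' pass, move right to (7,7)
Step 8: at (7,7) — EXIT via right edge, pos 7
Path length (cell visits): 7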